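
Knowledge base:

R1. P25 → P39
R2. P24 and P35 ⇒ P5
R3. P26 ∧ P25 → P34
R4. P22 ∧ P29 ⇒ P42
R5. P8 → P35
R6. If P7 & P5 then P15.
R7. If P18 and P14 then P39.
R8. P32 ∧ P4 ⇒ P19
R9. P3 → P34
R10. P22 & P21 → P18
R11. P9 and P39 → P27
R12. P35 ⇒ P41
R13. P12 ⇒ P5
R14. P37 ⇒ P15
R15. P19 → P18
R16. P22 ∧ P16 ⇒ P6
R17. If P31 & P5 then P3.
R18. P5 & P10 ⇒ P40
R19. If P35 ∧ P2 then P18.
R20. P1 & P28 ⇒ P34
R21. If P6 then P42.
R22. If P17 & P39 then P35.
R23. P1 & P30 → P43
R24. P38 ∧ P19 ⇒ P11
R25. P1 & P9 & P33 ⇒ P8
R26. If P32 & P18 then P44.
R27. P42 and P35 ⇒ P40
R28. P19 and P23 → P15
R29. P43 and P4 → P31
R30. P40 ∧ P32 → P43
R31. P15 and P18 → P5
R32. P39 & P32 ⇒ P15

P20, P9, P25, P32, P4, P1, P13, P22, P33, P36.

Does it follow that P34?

No

Forward chaining from the given facts derives: P39, P19, P27, P18, P8, P44, P15, P35, P41, P5.
Rules concluding P34: R3 needs P26; R9 needs P3; R20 needs P28 — none of these are established.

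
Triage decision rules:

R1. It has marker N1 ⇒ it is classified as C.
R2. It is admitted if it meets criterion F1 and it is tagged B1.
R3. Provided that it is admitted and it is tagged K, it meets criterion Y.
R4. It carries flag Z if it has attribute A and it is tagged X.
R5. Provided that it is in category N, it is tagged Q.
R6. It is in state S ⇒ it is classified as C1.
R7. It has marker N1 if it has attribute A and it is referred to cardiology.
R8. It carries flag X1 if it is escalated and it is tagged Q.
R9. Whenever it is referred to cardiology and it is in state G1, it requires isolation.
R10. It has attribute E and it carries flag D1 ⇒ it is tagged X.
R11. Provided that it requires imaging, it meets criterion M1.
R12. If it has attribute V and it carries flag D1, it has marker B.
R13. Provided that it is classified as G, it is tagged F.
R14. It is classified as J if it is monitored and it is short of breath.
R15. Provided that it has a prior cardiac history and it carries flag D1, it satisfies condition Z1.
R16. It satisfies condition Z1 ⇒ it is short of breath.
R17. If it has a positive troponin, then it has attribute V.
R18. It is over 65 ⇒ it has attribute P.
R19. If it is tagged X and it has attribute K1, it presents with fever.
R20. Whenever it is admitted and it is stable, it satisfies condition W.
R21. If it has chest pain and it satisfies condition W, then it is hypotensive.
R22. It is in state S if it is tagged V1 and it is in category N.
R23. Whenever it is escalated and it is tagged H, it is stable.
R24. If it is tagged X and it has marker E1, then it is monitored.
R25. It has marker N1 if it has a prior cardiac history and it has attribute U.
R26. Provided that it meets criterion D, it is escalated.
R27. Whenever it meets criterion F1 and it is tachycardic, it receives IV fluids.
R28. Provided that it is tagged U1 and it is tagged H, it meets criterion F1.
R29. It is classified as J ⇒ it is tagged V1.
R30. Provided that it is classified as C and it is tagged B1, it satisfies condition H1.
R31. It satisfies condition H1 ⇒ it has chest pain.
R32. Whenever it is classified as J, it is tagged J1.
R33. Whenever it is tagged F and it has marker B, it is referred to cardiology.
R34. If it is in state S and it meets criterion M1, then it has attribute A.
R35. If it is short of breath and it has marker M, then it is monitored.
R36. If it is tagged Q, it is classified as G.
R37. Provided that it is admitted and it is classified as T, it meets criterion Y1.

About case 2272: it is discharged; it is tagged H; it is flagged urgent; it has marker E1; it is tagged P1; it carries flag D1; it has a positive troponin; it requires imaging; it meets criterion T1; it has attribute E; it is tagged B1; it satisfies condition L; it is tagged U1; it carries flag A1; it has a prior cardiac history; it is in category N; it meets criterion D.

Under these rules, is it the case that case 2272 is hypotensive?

By R5 (it is in category N): it is tagged Q.
By R10 (it has attribute E, it carries flag D1): it is tagged X.
By R11 (it requires imaging): it meets criterion M1.
By R15 (it has a prior cardiac history, it carries flag D1): it satisfies condition Z1.
By R16 (it satisfies condition Z1): it is short of breath.
By R17 (it has a positive troponin): it has attribute V.
By R24 (it is tagged X, it has marker E1): it is monitored.
By R26 (it meets criterion D): it is escalated.
By R28 (it is tagged U1, it is tagged H): it meets criterion F1.
By R36 (it is tagged Q): it is classified as G.
By R2 (it meets criterion F1, it is tagged B1): it is admitted.
By R12 (it has attribute V, it carries flag D1): it has marker B.
By R13 (it is classified as G): it is tagged F.
By R14 (it is monitored, it is short of breath): it is classified as J.
By R23 (it is escalated, it is tagged H): it is stable.
By R29 (it is classified as J): it is tagged V1.
By R33 (it is tagged F, it has marker B): it is referred to cardiology.
By R20 (it is admitted, it is stable): it satisfies condition W.
By R22 (it is tagged V1, it is in category N): it is in state S.
By R34 (it is in state S, it meets criterion M1): it has attribute A.
By R7 (it has attribute A, it is referred to cardiology): it has marker N1.
By R1 (it has marker N1): it is classified as C.
By R30 (it is classified as C, it is tagged B1): it satisfies condition H1.
By R31 (it satisfies condition H1): it has chest pain.
By R21 (it has chest pain, it satisfies condition W): it is hypotensive.

Yes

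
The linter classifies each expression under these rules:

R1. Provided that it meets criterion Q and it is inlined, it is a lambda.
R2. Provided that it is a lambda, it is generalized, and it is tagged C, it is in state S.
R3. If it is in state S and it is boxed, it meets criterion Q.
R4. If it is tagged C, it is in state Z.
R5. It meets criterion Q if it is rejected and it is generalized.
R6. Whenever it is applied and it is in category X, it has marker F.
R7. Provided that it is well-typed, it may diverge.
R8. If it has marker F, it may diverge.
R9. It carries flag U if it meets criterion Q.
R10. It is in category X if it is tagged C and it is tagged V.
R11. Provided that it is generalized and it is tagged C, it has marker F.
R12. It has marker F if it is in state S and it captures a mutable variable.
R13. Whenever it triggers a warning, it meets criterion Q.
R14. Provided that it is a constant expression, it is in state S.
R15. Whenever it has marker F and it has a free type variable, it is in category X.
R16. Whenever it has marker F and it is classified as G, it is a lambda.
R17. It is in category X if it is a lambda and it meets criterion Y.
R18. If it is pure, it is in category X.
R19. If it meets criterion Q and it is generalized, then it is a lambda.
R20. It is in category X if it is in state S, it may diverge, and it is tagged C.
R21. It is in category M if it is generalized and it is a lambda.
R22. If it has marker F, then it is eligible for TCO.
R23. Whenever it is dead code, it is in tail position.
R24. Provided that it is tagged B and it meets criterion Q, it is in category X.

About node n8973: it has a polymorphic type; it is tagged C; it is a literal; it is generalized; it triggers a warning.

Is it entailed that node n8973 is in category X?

By R11 (it is generalized, it is tagged C): it has marker F.
By R13 (it triggers a warning): it meets criterion Q.
By R19 (it meets criterion Q, it is generalized): it is a lambda.
By R2 (it is a lambda, it is generalized, it is tagged C): it is in state S.
By R8 (it has marker F): it may diverge.
By R20 (it is in state S, it may diverge, it is tagged C): it is in category X.

Yes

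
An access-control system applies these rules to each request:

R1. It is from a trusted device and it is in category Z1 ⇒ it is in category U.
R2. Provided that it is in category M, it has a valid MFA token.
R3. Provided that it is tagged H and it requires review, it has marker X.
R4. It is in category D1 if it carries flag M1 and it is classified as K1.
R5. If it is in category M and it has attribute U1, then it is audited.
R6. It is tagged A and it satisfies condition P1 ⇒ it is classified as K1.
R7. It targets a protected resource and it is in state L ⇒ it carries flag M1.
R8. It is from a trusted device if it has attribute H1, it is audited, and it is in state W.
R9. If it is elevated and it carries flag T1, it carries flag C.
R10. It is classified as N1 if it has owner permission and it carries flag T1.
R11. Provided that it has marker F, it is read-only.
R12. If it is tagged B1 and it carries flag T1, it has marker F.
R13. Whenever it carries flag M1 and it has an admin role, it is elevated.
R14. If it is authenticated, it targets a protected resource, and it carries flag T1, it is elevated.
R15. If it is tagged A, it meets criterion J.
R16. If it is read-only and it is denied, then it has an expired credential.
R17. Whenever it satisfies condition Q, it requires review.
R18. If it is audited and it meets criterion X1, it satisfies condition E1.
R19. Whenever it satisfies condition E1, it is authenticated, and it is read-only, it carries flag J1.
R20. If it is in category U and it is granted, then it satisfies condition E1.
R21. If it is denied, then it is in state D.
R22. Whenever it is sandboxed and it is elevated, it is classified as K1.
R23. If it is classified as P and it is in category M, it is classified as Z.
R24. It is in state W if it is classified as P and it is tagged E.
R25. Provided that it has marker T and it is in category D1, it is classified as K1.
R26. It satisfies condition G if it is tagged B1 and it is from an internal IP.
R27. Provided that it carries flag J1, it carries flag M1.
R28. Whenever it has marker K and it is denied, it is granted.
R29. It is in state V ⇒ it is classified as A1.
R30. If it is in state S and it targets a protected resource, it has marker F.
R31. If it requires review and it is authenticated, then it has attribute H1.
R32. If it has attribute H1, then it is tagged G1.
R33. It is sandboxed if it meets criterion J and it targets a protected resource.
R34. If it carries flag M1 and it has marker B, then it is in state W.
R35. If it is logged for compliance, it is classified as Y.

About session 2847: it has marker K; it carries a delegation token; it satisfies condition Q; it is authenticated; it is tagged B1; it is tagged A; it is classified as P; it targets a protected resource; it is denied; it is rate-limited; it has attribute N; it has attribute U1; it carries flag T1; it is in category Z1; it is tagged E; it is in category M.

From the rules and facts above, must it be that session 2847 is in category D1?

By R5 (it is in category M, it has attribute U1): it is audited.
By R12 (it is tagged B1, it carries flag T1): it has marker F.
By R14 (it is authenticated, it targets a protected resource, it carries flag T1): it is elevated.
By R15 (it is tagged A): it meets criterion J.
By R17 (it satisfies condition Q): it requires review.
By R24 (it is classified as P, it is tagged E): it is in state W.
By R28 (it has marker K, it is denied): it is granted.
By R31 (it requires review, it is authenticated): it has attribute H1.
By R33 (it meets criterion J, it targets a protected resource): it is sandboxed.
By R8 (it has attribute H1, it is audited, it is in state W): it is from a trusted device.
By R11 (it has marker F): it is read-only.
By R22 (it is sandboxed, it is elevated): it is classified as K1.
By R1 (it is from a trusted device, it is in category Z1): it is in category U.
By R20 (it is in category U, it is granted): it satisfies condition E1.
By R19 (it satisfies condition E1, it is authenticated, it is read-only): it carries flag J1.
By R27 (it carries flag J1): it carries flag M1.
By R4 (it carries flag M1, it is classified as K1): it is in category D1.

Yes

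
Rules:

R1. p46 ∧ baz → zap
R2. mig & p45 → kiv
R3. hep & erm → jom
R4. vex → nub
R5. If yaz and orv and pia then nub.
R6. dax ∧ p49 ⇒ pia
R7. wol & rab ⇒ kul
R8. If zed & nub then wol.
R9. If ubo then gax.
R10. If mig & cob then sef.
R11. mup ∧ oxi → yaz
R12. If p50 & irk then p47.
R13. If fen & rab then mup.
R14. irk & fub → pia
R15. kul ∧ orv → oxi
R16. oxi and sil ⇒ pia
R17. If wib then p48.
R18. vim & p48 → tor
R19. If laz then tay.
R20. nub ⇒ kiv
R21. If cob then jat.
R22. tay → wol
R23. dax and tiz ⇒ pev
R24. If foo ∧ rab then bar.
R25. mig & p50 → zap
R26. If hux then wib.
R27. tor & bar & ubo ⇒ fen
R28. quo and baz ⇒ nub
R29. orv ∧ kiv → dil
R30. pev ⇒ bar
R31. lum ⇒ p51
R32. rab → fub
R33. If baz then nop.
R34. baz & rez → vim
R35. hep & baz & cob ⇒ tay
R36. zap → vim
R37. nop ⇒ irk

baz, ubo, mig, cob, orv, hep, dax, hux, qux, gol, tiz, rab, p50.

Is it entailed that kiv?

Yes

pev  (by R23: dax, tiz)
zap  (by R25: mig, p50)
wib  (by R26: hux)
bar  (by R30: pev)
fub  (by R32: rab)
nop  (by R33: baz)
tay  (by R35: hep, baz, cob)
vim  (by R36: zap)
irk  (by R37: nop)
pia  (by R14: irk, fub)
p48  (by R17: wib)
tor  (by R18: vim, p48)
wol  (by R22: tay)
fen  (by R27: tor, bar, ubo)
kul  (by R7: wol, rab)
mup  (by R13: fen, rab)
oxi  (by R15: kul, orv)
yaz  (by R11: mup, oxi)
nub  (by R5: yaz, orv, pia)
kiv  (by R20: nub)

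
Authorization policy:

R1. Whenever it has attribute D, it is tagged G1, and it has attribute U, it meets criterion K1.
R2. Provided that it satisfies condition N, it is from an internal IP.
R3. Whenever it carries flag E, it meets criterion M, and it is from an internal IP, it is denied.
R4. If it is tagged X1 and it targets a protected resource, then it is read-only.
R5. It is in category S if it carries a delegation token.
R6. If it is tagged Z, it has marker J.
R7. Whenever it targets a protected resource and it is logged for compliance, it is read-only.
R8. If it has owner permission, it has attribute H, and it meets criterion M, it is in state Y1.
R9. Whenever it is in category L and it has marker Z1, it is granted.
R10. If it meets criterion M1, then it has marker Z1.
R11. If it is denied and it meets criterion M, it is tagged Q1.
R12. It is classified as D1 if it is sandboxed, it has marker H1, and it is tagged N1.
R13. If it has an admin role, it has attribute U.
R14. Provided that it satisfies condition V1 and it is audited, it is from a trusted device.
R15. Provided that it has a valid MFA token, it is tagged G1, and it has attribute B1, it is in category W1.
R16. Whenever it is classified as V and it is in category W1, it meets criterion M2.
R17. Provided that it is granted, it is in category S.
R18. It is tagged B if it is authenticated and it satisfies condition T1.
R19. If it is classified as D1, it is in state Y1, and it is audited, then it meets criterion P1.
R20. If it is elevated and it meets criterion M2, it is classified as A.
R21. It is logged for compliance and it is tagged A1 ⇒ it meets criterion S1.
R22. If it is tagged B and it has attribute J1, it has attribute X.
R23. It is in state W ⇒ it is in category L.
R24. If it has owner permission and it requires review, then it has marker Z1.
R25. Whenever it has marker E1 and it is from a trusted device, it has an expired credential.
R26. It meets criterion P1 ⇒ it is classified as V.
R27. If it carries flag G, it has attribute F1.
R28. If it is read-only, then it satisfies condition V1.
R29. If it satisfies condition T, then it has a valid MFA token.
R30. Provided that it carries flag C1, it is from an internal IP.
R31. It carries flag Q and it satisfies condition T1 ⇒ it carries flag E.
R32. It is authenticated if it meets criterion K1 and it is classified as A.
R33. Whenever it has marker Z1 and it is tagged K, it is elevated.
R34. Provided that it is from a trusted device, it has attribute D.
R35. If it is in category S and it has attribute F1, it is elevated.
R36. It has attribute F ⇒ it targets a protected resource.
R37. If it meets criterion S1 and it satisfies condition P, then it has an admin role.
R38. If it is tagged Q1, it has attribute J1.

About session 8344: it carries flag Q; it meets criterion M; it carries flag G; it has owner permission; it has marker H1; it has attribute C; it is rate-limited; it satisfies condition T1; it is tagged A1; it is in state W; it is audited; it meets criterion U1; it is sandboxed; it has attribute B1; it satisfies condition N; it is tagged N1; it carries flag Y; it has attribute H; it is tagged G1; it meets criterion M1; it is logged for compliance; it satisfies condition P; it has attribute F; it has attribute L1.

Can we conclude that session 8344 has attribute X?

No

Forward chaining from the given facts derives: is from an internal IP, is in state Y1, has marker Z1, is classified as D1, meets criterion P1, meets criterion S1, is in category L, is classified as V, has attribute F1, carries flag E, targets a protected resource, has an admin role, is denied, is read-only, is granted, is tagged Q1, has attribute U, is in category S, satisfies condition V1, is elevated, has attribute J1, is from a trusted device, has attribute D, meets criterion K1.
The only rule concluding "it has attribute X" is R22, which needs "it is tagged B"; that is never established.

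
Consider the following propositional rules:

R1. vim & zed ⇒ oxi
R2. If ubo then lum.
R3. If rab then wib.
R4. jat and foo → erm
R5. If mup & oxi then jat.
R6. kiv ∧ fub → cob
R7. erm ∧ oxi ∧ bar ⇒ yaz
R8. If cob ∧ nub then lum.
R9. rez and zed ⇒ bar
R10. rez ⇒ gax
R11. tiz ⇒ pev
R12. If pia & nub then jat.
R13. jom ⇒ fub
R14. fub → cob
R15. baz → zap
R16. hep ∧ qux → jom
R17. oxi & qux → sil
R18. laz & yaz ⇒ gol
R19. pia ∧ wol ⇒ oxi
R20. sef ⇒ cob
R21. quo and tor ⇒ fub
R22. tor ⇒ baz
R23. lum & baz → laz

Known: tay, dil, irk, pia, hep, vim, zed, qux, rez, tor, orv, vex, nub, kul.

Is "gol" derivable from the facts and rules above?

Forward chaining from the given facts derives: oxi, bar, gax, jat, jom, sil, baz, fub, cob, zap, lum, laz.
The only rule concluding gol is R18, which needs yaz; that is never established.

No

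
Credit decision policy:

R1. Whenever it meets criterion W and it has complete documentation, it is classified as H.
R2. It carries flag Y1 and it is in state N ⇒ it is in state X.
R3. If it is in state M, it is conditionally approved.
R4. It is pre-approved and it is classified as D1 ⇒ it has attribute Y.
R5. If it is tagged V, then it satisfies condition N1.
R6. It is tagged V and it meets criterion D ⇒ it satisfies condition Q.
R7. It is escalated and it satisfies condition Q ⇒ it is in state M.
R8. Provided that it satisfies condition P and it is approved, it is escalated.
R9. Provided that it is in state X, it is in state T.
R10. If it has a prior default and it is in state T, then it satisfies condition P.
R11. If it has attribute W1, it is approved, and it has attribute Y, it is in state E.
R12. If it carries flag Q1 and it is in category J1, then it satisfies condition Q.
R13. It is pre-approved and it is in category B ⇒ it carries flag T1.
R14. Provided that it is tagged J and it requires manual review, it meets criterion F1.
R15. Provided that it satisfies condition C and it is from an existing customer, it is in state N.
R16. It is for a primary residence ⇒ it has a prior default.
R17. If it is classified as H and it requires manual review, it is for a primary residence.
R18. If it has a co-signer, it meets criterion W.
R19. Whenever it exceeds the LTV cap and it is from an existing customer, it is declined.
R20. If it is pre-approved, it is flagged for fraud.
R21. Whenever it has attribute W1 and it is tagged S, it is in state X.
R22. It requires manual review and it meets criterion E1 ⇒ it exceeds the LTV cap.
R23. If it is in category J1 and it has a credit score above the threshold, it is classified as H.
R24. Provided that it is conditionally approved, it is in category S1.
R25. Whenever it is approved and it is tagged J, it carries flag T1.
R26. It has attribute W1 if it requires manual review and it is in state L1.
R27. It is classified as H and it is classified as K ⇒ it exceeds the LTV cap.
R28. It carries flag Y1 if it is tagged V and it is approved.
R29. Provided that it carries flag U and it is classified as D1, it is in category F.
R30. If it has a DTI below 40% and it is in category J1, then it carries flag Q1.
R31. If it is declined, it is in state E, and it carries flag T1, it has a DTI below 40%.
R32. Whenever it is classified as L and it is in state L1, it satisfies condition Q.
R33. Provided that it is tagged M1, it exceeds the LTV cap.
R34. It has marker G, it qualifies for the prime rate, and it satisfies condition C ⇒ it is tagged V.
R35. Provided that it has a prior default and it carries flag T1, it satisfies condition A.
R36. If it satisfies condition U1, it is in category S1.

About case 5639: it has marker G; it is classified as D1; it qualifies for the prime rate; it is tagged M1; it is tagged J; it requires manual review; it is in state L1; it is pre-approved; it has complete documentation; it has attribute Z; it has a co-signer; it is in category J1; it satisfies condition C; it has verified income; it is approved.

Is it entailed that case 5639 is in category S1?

Forward chaining from the given facts derives: has attribute Y, meets criterion F1, meets criterion W, is flagged for fraud, carries flag T1, has attribute W1, exceeds the LTV cap, is tagged V, is classified as H, satisfies condition N1, is in state E, is for a primary residence, carries flag Y1, has a prior default, satisfies condition A.
Rules concluding "it is in category S1": R24 needs "it is conditionally approved"; R36 needs "it satisfies condition U1" — none of these are established.

No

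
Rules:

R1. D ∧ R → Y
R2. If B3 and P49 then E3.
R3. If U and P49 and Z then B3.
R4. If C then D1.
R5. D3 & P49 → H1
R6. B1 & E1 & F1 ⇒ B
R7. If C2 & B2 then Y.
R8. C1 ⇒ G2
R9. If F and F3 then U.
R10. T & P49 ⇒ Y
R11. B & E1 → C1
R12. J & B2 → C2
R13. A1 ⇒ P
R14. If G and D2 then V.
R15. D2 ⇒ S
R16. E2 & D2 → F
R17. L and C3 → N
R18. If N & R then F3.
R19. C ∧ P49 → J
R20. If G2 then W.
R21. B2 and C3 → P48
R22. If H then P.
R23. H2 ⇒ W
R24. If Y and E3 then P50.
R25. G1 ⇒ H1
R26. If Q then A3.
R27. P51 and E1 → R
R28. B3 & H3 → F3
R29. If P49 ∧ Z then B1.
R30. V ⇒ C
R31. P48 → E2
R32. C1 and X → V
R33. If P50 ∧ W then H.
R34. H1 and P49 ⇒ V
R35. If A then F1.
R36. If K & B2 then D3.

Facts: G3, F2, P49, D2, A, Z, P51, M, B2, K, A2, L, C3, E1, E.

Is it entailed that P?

Yes

N  (by R17: L, C3)
P48  (by R21: B2, C3)
R  (by R27: P51, E1)
B1  (by R29: P49, Z)
E2  (by R31: P48)
F1  (by R35: A)
D3  (by R36: K, B2)
H1  (by R5: D3, P49)
B  (by R6: B1, E1, F1)
C1  (by R11: B, E1)
F  (by R16: E2, D2)
F3  (by R18: N, R)
V  (by R34: H1, P49)
G2  (by R8: C1)
U  (by R9: F, F3)
W  (by R20: G2)
C  (by R30: V)
B3  (by R3: U, P49, Z)
J  (by R19: C, P49)
E3  (by R2: B3, P49)
C2  (by R12: J, B2)
Y  (by R7: C2, B2)
P50  (by R24: Y, E3)
H  (by R33: P50, W)
P  (by R22: H)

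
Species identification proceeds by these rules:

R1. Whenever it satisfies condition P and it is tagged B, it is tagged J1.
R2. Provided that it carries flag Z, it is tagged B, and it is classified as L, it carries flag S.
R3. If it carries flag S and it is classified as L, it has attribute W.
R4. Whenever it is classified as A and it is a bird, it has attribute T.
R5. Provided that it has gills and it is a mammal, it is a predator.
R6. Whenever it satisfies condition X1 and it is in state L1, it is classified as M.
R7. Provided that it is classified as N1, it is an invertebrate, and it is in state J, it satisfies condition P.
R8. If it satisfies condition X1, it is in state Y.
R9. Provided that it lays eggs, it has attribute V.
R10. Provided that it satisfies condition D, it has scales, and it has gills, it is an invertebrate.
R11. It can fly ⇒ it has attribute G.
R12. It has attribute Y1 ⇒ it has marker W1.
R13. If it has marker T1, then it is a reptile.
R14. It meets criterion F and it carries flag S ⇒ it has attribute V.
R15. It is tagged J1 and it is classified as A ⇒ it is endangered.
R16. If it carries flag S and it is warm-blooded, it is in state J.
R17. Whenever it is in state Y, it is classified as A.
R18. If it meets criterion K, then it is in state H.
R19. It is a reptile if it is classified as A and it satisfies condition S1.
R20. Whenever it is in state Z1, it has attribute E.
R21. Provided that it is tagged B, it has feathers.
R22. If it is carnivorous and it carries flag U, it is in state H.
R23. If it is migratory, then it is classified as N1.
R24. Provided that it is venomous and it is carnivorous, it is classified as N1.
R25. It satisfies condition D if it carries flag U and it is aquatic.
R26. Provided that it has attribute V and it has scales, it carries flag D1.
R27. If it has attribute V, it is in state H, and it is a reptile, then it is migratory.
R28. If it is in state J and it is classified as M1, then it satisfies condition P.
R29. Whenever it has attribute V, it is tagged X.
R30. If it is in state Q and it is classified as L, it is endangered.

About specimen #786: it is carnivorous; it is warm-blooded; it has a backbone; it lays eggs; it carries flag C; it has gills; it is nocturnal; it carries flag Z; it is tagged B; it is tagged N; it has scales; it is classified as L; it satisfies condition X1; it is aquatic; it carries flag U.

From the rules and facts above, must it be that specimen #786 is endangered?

No

Forward chaining from the given facts derives: carries flag S, has attribute W, is in state Y, has attribute V, is in state J, is classified as A, has feathers, is in state H, satisfies condition D, carries flag D1, is tagged X, is an invertebrate.
Rules concluding "it is endangered": R15 needs "it is tagged J1"; R30 needs "it is in state Q" — none of these are established.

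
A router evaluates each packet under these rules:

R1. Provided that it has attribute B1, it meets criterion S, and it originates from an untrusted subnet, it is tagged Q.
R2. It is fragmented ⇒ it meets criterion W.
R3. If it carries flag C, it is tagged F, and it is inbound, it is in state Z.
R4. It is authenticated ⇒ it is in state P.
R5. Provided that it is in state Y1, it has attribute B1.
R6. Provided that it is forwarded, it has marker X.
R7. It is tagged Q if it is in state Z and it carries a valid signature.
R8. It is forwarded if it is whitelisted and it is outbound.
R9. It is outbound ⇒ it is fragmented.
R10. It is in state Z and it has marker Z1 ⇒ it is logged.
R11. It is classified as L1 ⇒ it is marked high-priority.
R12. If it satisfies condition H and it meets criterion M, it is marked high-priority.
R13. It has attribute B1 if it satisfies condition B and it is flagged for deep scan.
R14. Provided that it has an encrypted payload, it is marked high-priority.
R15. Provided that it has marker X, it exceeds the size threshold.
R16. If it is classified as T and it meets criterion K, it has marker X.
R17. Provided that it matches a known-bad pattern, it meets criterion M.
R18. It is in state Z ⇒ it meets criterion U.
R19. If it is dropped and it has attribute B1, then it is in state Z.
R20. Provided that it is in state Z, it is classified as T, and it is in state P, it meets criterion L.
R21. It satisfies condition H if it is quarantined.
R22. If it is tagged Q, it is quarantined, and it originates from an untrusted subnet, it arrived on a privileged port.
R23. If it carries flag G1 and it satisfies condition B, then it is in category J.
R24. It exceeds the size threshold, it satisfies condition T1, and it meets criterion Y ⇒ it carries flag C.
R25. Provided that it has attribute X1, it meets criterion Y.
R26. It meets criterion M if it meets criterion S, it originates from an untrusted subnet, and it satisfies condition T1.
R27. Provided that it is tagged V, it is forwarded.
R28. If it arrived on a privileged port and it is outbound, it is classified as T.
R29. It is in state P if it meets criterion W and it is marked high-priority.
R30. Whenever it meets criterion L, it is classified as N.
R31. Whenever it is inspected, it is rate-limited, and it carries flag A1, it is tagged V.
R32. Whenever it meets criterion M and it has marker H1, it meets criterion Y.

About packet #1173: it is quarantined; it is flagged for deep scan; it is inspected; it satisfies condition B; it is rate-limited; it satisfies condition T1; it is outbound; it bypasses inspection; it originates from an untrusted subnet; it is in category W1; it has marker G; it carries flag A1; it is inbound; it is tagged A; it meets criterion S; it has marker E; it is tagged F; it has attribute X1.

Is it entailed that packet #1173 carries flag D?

No

Forward chaining from the given facts derives: is fragmented, has attribute B1, satisfies condition H, meets criterion Y, meets criterion M, is tagged V, is tagged Q, meets criterion W, is marked high-priority, arrived on a privileged port, is forwarded, is classified as T, is in state P, has marker X, exceeds the size threshold, carries flag C, is in state Z, meets criterion U, meets criterion L, is classified as N.
No rule has "it carries flag D" as its conclusion, and it is not among the given facts.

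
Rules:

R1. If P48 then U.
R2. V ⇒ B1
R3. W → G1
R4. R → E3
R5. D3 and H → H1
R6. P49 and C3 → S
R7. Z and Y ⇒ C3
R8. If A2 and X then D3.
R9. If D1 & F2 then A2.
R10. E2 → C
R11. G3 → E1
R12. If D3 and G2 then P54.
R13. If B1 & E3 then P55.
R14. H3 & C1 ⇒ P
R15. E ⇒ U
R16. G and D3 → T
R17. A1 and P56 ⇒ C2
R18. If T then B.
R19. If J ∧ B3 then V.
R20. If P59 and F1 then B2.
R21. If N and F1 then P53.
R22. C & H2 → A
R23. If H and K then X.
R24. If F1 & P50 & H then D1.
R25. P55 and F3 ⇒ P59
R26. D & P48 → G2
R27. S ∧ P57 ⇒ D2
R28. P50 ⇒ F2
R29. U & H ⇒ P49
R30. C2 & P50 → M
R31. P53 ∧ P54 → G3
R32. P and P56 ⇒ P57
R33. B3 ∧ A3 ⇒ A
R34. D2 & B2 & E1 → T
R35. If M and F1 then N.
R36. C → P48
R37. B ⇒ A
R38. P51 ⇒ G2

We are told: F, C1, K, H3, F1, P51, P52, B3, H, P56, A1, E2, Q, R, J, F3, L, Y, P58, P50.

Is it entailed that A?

No

Forward chaining from the given facts derives: E3, C, P, C2, V, X, D1, F2, M, P57, N, P48, G2, U, B1, A2, P55, P53, P59, P49, D3, P54, B2, G3, H1, E1.
Rules concluding A: R22 needs H2; R33 needs A3; R37 needs B — none of these are established.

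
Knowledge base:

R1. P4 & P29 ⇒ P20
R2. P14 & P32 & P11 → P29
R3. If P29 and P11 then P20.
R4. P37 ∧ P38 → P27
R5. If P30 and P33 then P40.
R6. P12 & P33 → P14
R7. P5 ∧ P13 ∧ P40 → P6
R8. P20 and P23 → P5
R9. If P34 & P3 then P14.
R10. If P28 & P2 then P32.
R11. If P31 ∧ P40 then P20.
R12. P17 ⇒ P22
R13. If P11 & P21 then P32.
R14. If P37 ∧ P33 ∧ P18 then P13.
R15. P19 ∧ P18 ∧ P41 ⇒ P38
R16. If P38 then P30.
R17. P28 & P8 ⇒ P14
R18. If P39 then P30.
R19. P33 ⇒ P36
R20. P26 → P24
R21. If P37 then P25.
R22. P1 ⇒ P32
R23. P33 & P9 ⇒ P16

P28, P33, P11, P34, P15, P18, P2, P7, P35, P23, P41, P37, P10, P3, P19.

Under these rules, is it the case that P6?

P14  (by R9: P34, P3)
P32  (by R10: P28, P2)
P13  (by R14: P37, P33, P18)
P38  (by R15: P19, P18, P41)
P30  (by R16: P38)
P29  (by R2: P14, P32, P11)
P20  (by R3: P29, P11)
P40  (by R5: P30, P33)
P5  (by R8: P20, P23)
P6  (by R7: P5, P13, P40)

Yes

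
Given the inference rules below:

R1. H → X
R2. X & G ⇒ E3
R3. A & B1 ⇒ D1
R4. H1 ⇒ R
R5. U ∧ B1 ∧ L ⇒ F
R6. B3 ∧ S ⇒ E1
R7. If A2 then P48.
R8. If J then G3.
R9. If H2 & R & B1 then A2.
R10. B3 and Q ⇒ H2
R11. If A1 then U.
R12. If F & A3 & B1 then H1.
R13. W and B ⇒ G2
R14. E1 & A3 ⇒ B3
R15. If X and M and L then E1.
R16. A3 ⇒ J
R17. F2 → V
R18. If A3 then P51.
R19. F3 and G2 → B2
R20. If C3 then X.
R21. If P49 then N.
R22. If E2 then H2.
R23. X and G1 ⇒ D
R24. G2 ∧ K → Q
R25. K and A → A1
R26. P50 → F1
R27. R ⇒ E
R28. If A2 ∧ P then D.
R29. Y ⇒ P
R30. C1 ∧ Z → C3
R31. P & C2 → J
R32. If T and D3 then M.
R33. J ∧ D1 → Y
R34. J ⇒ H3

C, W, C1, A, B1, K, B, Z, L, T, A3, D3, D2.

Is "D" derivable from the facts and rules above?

D1  (by R3: A, B1)
G2  (by R13: W, B)
J  (by R16: A3)
Q  (by R24: G2, K)
A1  (by R25: K, A)
C3  (by R30: C1, Z)
M  (by R32: T, D3)
Y  (by R33: J, D1)
U  (by R11: A1)
X  (by R20: C3)
P  (by R29: Y)
F  (by R5: U, B1, L)
H1  (by R12: F, A3, B1)
E1  (by R15: X, M, L)
R  (by R4: H1)
B3  (by R14: E1, A3)
H2  (by R10: B3, Q)
A2  (by R9: H2, R, B1)
D  (by R28: A2, P)

Yes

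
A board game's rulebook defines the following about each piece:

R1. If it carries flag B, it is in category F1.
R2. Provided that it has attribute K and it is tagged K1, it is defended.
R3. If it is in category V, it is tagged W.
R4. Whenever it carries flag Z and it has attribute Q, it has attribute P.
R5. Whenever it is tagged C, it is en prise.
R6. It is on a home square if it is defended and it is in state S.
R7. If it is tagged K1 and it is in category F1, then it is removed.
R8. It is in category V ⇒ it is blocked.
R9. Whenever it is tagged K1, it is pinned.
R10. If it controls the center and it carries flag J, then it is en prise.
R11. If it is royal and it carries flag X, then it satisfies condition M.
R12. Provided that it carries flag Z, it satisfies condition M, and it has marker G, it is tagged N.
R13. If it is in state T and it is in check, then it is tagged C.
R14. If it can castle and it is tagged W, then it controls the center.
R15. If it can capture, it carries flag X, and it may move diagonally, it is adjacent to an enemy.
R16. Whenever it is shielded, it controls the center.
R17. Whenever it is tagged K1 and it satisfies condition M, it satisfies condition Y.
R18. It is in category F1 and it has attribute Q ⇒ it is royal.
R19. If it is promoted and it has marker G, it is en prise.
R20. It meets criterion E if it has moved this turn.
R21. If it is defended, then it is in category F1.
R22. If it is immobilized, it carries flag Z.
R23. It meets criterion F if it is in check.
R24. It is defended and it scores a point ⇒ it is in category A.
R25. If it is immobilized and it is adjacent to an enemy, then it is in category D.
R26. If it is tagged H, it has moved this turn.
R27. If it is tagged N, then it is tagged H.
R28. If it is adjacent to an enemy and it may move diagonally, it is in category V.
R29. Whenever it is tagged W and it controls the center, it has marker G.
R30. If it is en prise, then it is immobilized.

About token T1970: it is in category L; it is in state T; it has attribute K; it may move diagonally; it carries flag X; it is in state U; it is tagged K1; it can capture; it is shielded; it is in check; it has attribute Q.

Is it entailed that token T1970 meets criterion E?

Yes

By R2 (it has attribute K, it is tagged K1): it is defended.
By R13 (it is in state T, it is in check): it is tagged C.
By R15 (it can capture, it carries flag X, it may move diagonally): it is adjacent to an enemy.
By R16 (it is shielded): it controls the center.
By R21 (it is defended): it is in category F1.
By R28 (it is adjacent to an enemy, it may move diagonally): it is in category V.
By R3 (it is in category V): it is tagged W.
By R5 (it is tagged C): it is en prise.
By R18 (it is in category F1, it has attribute Q): it is royal.
By R29 (it is tagged W, it controls the center): it has marker G.
By R30 (it is en prise): it is immobilized.
By R11 (it is royal, it carries flag X): it satisfies condition M.
By R22 (it is immobilized): it carries flag Z.
By R12 (it carries flag Z, it satisfies condition M, it has marker G): it is tagged N.
By R27 (it is tagged N): it is tagged H.
By R26 (it is tagged H): it has moved this turn.
By R20 (it has moved this turn): it meets criterion E.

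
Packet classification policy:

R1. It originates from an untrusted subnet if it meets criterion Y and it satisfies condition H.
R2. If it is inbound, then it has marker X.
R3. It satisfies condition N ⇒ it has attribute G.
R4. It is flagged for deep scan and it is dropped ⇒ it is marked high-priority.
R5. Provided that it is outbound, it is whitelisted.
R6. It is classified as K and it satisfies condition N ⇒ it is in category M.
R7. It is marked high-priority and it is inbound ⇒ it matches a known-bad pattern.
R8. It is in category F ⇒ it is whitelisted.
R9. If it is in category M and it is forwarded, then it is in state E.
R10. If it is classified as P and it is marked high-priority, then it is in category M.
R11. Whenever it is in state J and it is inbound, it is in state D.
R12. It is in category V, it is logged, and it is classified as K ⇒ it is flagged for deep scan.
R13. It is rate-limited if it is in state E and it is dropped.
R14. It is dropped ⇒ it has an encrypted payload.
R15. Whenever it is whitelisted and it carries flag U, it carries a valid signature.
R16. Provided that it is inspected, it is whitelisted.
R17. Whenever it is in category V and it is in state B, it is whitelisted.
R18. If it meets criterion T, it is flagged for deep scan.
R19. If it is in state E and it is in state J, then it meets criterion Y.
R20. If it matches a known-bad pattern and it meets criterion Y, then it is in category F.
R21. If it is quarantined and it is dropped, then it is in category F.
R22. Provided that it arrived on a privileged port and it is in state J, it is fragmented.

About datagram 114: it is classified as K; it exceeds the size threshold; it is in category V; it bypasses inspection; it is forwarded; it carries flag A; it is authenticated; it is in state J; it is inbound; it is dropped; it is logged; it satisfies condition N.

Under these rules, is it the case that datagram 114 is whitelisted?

Yes

By R6 (it is classified as K, it satisfies condition N): it is in category M.
By R9 (it is in category M, it is forwarded): it is in state E.
By R12 (it is in category V, it is logged, it is classified as K): it is flagged for deep scan.
By R19 (it is in state E, it is in state J): it meets criterion Y.
By R4 (it is flagged for deep scan, it is dropped): it is marked high-priority.
By R7 (it is marked high-priority, it is inbound): it matches a known-bad pattern.
By R20 (it matches a known-bad pattern, it meets criterion Y): it is in category F.
By R8 (it is in category F): it is whitelisted.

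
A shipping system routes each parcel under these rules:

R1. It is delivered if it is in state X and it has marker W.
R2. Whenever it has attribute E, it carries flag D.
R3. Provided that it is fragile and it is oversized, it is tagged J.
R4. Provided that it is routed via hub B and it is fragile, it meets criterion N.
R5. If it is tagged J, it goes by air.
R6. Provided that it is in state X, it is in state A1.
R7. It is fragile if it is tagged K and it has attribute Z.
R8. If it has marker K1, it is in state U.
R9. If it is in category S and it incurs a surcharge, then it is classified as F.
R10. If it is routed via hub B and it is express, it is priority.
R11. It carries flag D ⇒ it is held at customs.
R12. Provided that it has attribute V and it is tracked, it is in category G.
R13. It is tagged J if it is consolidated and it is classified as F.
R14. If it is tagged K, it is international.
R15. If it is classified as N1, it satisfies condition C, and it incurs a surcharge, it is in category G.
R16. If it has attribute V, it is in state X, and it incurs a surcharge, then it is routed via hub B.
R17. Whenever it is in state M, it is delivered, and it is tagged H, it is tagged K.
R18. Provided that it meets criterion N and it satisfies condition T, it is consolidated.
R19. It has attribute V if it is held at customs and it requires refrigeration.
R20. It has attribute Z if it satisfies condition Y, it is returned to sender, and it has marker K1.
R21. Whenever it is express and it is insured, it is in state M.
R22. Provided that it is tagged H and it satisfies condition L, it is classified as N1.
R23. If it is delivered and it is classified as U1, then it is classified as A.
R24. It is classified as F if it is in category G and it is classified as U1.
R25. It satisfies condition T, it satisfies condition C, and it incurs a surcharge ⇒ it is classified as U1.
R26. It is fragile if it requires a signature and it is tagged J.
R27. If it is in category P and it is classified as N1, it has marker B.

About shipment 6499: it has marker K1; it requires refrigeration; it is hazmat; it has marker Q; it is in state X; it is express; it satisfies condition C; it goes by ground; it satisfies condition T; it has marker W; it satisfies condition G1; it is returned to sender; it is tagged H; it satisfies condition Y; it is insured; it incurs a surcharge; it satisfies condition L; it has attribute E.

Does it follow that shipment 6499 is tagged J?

By R1 (it is in state X, it has marker W): it is delivered.
By R2 (it has attribute E): it carries flag D.
By R11 (it carries flag D): it is held at customs.
By R19 (it is held at customs, it requires refrigeration): it has attribute V.
By R20 (it satisfies condition Y, it is returned to sender, it has marker K1): it has attribute Z.
By R21 (it is express, it is insured): it is in state M.
By R22 (it is tagged H, it satisfies condition L): it is classified as N1.
By R25 (it satisfies condition T, it satisfies condition C, it incurs a surcharge): it is classified as U1.
By R15 (it is classified as N1, it satisfies condition C, it incurs a surcharge): it is in category G.
By R16 (it has attribute V, it is in state X, it incurs a surcharge): it is routed via hub B.
By R17 (it is in state M, it is delivered, it is tagged H): it is tagged K.
By R24 (it is in category G, it is classified as U1): it is classified as F.
By R7 (it is tagged K, it has attribute Z): it is fragile.
By R4 (it is routed via hub B, it is fragile): it meets criterion N.
By R18 (it meets criterion N, it satisfies condition T): it is consolidated.
By R13 (it is consolidated, it is classified as F): it is tagged J.

Yes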